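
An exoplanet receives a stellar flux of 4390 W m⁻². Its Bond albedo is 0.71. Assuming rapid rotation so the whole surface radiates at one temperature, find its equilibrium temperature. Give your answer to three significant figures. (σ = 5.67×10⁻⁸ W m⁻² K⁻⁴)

T_eq ≈ 274 K

Energy balance: absorbed = emitted ⇒ πR²·S(1−A) = 4πR²·σT_eq⁴, so T_eq⁴ = S(1−A)/(4σ).
T_eq = [4390 × 0.29 / (4 × 5.67×10⁻⁸)]^(1/4) = (5.61×10⁹)^(1/4) = 274 K.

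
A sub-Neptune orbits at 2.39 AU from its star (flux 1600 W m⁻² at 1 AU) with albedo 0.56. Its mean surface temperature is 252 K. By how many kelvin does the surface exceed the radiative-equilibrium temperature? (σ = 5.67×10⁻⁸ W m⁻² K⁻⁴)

ΔT ≈ 99.3 K

S = 1600/2.39² = 280.1 W m⁻².
T_eq = [S(1−A)/(4σ)]^(1/4) = [280.1×0.44/(4×5.67×10⁻⁸)]^(1/4) = 152.7 K.
ΔT = T_surf − T_eq = 252 − 152.7.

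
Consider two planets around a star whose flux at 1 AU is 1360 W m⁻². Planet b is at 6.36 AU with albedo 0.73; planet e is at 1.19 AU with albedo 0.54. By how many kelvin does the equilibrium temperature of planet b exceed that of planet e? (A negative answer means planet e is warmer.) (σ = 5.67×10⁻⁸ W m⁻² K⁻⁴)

T_eq = [S₀(1−A)/(4σd²)]^(1/4), so T ∝ (1−A)^(1/4) / √d.
T₁ = [1360×0.27/(4×5.67×10⁻⁸×6.36²)]^(1/4) = 79.54 K.
T₂ = [1360×0.46/(4×5.67×10⁻⁸×1.19²)]^(1/4) = 210.08 K.

ΔT ≈ -130.5 K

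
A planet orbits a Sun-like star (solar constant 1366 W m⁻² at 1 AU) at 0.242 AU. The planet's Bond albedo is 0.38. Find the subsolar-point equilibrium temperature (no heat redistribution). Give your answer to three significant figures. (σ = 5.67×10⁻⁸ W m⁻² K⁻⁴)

T_ss ≈ 711 K

Flux at 0.242 AU: S = 1366/0.242² = 2.33×10⁴ W m⁻².
At the subsolar point the surface absorbs S(1−A) and emits σT⁴ per unit area — no factor of 4, since only the local patch is in balance.
T = [2.33×10⁴ × 0.62 / 5.67×10⁻⁸]^(1/4) = (2.55×10¹¹)^(1/4) = 711 K.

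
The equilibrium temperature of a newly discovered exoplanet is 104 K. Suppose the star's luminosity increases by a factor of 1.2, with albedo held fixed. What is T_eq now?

T_eq ∝ L^(1/4) · d^(−1/2).
T′ = 104 × 1.2^(1/4) = 109 K.

T_eq ≈ 109 K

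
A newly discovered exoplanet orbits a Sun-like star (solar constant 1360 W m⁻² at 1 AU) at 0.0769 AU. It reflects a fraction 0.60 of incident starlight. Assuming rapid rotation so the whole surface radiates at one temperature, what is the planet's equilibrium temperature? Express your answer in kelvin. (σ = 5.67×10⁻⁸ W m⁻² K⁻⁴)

T_eq ≈ 798 K

Flux at 0.0769 AU: S = 1360/0.0769² = 2.30×10⁵ W m⁻².
Energy balance: absorbed = emitted ⇒ πR²·S(1−A) = 4πR²·σT_eq⁴, so T_eq⁴ = S(1−A)/(4σ).
T_eq = [2.30×10⁵ × 0.40 / (4 × 5.67×10⁻⁸)]^(1/4) = (4.06×10¹¹)^(1/4) = 798 K.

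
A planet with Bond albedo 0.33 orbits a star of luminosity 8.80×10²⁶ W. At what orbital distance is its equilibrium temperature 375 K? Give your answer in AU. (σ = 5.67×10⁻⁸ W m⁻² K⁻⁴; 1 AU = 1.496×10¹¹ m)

d ≈ 0.684 AU

From T_eq⁴ = L(1−A)/(16πσd²): d = √[L(1−A)/(16πσT_eq⁴)].
d = √[8.80×10²⁶ × 0.67 / (16π × 5.67×10⁻⁸ × (375)⁴)] = 1.02×10¹¹ m = 0.684 AU.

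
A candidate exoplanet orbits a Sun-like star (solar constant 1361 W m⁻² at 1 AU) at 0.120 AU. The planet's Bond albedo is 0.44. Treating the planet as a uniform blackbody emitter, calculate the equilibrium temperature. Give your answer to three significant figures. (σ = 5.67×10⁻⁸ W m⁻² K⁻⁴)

Flux at 0.120 AU: S = 1361/0.120² = 9.45×10⁴ W m⁻².
Energy balance: absorbed = emitted ⇒ πR²·S(1−A) = 4πR²·σT_eq⁴, so T_eq⁴ = S(1−A)/(4σ).
T_eq = [9.45×10⁴ × 0.56 / (4 × 5.67×10⁻⁸)]^(1/4) = (2.33×10¹¹)^(1/4) = 695 K.

T_eq ≈ 695 K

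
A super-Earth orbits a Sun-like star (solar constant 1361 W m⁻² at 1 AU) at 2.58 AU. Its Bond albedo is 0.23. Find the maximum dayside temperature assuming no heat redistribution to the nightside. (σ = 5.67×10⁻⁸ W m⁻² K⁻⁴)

Flux at 2.58 AU: S = 1361/2.58² = 204 W m⁻².
With no redistribution each surface element balances locally: S(1−A) = σT⁴.
T = [204 × 0.77 / 5.67×10⁻⁸]^(1/4) = (2.78×10⁹)^(1/4) = 230 K.

T_ss ≈ 230 K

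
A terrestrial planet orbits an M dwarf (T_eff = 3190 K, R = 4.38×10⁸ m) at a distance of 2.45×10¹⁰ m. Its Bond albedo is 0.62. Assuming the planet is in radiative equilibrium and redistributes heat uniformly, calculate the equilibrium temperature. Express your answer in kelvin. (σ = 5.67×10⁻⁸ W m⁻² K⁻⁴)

L = 4πR_⋆²σT_⋆⁴ = 4π(4.38×10⁸)² × 5.67×10⁻⁸ × (3190)⁴ = 1.42×10²⁵ W.
S = L/(4πd²) = 1880 W m⁻².
Energy balance: absorbed = emitted ⇒ πR²·S(1−A) = 4πR²·σT_eq⁴, so T_eq⁴ = S(1−A)/(4σ).
T_eq = [1880 × 0.38 / (4 × 5.67×10⁻⁸)]^(1/4) = (3.14×10⁹)^(1/4) = 237 K.

T_eq ≈ 237 K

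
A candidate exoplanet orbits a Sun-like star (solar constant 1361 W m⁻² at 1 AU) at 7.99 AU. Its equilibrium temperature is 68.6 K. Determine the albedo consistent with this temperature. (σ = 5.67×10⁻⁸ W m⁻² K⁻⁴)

Flux at 7.99 AU: S = 1361/7.99² = 21.3 W m⁻².
From T_eq⁴ = S(1−A)/(4σ): 1−A = 4σT_eq⁴/S.
1−A = 4 × 5.67×10⁻⁸ × (68.6)⁴ / 21.3 = 0.236.

A ≈ 0.76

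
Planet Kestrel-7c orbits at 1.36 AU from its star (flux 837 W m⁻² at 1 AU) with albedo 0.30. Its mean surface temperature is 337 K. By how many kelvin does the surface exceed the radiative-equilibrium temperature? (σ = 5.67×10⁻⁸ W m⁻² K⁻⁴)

ΔT ≈ 143.7 K

S = 837/1.36² = 452.5 W m⁻².
T_eq = [S(1−A)/(4σ)]^(1/4) = [452.5×0.70/(4×5.67×10⁻⁸)]^(1/4) = 193.3 K.
ΔT = T_surf − T_eq = 337 − 193.3.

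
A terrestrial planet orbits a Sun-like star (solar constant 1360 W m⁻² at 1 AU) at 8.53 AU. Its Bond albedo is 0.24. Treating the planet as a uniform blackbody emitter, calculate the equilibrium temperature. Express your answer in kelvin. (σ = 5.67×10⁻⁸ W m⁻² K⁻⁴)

Flux at 8.53 AU: S = 1360/8.53² = 18.7 W m⁻².
Energy balance: absorbed = emitted ⇒ πR²·S(1−A) = 4πR²·σT_eq⁴, so T_eq⁴ = S(1−A)/(4σ).
T_eq = [18.7 × 0.76 / (4 × 5.67×10⁻⁸)]^(1/4) = (6.26×10⁷)^(1/4) = 89.0 K.

T_eq ≈ 89.0 K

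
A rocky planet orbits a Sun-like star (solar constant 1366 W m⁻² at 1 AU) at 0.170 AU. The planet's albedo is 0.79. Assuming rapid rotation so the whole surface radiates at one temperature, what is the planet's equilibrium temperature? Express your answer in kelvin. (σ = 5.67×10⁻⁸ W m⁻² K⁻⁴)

T_eq ≈ 457 K

Flux at 0.170 AU: S = 1366/0.170² = 4.73×10⁴ W m⁻².
Energy balance: absorbed = emitted ⇒ πR²·S(1−A) = 4πR²·σT_eq⁴, so T_eq⁴ = S(1−A)/(4σ).
T_eq = [4.73×10⁴ × 0.21 / (4 × 5.67×10⁻⁸)]^(1/4) = (4.38×10¹⁰)^(1/4) = 457 K.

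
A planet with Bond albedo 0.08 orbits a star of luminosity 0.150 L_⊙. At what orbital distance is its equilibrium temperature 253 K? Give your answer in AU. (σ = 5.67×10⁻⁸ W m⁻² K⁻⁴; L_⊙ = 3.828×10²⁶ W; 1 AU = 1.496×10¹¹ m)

d ≈ 0.450 AU

L = 0.150 × 3.828×10²⁶ = 5.74×10²⁵ W.
From T_eq⁴ = L(1−A)/(16πσd²): d = √[L(1−A)/(16πσT_eq⁴)].
d = √[5.74×10²⁵ × 0.92 / (16π × 5.67×10⁻⁸ × (253)⁴)] = 6.73×10¹⁰ m = 0.450 AU.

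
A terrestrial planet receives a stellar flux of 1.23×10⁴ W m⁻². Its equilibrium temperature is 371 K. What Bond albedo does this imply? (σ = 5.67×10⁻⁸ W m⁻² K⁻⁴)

A ≈ 0.65

From T_eq⁴ = S(1−A)/(4σ): 1−A = 4σT_eq⁴/S.
1−A = 4 × 5.67×10⁻⁸ × (371)⁴ / 1.23×10⁴ = 0.349.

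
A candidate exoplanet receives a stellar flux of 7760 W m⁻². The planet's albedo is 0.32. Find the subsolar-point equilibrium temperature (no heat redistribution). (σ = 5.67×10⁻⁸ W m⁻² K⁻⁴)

At the subsolar point the surface absorbs S(1−A) and emits σT⁴ per unit area — no factor of 4, since only the local patch is in balance.
T = [7760 × 0.68 / 5.67×10⁻⁸]^(1/4) = (9.31×10¹⁰)^(1/4) = 552 K.

T_ss ≈ 552 K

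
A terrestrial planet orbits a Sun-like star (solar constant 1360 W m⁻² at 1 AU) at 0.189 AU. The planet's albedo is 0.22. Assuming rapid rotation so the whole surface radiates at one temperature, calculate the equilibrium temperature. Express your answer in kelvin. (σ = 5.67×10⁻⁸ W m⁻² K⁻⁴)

Flux at 0.189 AU: S = 1360/0.189² = 3.81×10⁴ W m⁻².
Energy balance: absorbed = emitted ⇒ πR²·S(1−A) = 4πR²·σT_eq⁴, so T_eq⁴ = S(1−A)/(4σ).
T_eq = [3.81×10⁴ × 0.78 / (4 × 5.67×10⁻⁸)]^(1/4) = (1.31×10¹¹)^(1/4) = 602 K.

T_eq ≈ 602 K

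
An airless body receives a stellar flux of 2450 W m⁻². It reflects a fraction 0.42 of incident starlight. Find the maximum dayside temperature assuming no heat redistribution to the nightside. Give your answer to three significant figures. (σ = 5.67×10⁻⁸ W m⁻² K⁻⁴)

T_ss ≈ 398 K

With no redistribution each surface element balances locally: S(1−A) = σT⁴.
T = [2450 × 0.58 / 5.67×10⁻⁸]^(1/4) = (2.51×10¹⁰)^(1/4) = 398 K.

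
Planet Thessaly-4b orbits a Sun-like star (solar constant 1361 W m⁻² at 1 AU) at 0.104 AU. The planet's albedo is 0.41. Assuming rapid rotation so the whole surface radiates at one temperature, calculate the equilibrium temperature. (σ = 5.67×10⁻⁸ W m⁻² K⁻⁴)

Flux at 0.104 AU: S = 1361/0.104² = 1.26×10⁵ W m⁻².
Energy balance: absorbed = emitted ⇒ πR²·S(1−A) = 4πR²·σT_eq⁴, so T_eq⁴ = S(1−A)/(4σ).
T_eq = [1.26×10⁵ × 0.59 / (4 × 5.67×10⁻⁸)]^(1/4) = (3.27×10¹¹)^(1/4) = 756 K.

T_eq ≈ 756 K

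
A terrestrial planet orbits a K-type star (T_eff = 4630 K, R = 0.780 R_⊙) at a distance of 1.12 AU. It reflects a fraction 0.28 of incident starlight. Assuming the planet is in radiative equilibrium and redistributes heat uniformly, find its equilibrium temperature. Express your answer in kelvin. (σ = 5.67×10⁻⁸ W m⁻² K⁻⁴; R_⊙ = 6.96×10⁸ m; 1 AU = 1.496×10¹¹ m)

T_eq ≈ 172 K

R_⋆ = 0.780 × 6.96×10⁸ = 5.43×10⁸ m.
d = 1.12 AU = 1.68×10¹¹ m.
L = 4πR_⋆²σT_⋆⁴ = 4π(5.43×10⁸)² × 5.67×10⁻⁸ × (4630)⁴ = 9.65×10²⁵ W.
S = L/(4πd²) = 274 W m⁻².
Energy balance: absorbed = emitted ⇒ πR²·S(1−A) = 4πR²·σT_eq⁴, so T_eq⁴ = S(1−A)/(4σ).
T_eq = [274 × 0.72 / (4 × 5.67×10⁻⁸)]^(1/4) = (8.68×10⁸)^(1/4) = 172 K.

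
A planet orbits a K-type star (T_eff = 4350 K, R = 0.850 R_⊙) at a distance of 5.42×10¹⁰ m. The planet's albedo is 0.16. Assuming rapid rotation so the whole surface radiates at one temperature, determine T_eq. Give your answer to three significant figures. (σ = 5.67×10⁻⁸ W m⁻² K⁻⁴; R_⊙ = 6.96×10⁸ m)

R_⋆ = 0.850 × 6.96×10⁸ = 5.92×10⁸ m.
L = 4πR_⋆²σT_⋆⁴ = 4π(5.92×10⁸)² × 5.67×10⁻⁸ × (4350)⁴ = 8.93×10²⁵ W.
S = L/(4πd²) = 2420 W m⁻².
Energy balance: absorbed = emitted ⇒ πR²·S(1−A) = 4πR²·σT_eq⁴, so T_eq⁴ = S(1−A)/(4σ).
T_eq = [2420 × 0.84 / (4 × 5.67×10⁻⁸)]^(1/4) = (8.96×10⁹)^(1/4) = 308 K.

T_eq ≈ 308 K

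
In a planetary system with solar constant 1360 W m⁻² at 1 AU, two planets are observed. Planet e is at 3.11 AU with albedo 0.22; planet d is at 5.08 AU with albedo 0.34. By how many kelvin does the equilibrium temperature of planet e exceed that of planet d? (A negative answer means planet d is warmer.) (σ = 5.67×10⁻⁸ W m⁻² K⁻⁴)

T_eq = [S₀(1−A)/(4σd²)]^(1/4), so T ∝ (1−A)^(1/4) / √d.
T₁ = [1360×0.78/(4×5.67×10⁻⁸×3.11²)]^(1/4) = 148.29 K.
T₂ = [1360×0.66/(4×5.67×10⁻⁸×5.08²)]^(1/4) = 111.28 K.

ΔT ≈ 37.0 K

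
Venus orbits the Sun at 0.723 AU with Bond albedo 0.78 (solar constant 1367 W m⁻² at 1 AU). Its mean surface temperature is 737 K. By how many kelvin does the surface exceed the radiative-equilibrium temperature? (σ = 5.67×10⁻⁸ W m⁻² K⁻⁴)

S = 1367/0.723² = 2615 W m⁻².
T_eq = [S(1−A)/(4σ)]^(1/4) = [2615×0.22/(4×5.67×10⁻⁸)]^(1/4) = 224.4 K.
ΔT = T_surf − T_eq = 737 − 224.4.

ΔT ≈ 512.6 K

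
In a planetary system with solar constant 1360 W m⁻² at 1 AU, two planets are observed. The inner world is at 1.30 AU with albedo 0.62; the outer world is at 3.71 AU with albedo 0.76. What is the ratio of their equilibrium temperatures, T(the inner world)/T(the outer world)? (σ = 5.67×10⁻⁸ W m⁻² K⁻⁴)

T_eq = [S₀(1−A)/(4σd²)]^(1/4), so T ∝ (1−A)^(1/4) / √d.
T₁ = [1360×0.38/(4×5.67×10⁻⁸×1.30²)]^(1/4) = 191.62 K.
T₂ = [1360×0.24/(4×5.67×10⁻⁸×3.71²)]^(1/4) = 101.12 K.

T₁/T₂ ≈ 1.895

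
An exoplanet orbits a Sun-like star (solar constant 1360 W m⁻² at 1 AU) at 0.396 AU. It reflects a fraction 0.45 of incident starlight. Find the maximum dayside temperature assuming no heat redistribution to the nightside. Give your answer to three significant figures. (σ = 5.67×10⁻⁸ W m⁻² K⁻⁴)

Flux at 0.396 AU: S = 1360/0.396² = 8670 W m⁻².
With no redistribution each surface element balances locally: S(1−A) = σT⁴.
T = [8670 × 0.55 / 5.67×10⁻⁸]^(1/4) = (8.41×10¹⁰)^(1/4) = 539 K.

T_ss ≈ 539 K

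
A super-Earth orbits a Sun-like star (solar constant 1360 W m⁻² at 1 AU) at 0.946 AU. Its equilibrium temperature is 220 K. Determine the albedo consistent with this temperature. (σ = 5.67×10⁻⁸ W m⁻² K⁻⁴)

Flux at 0.946 AU: S = 1360/0.946² = 1520 W m⁻².
From T_eq⁴ = S(1−A)/(4σ): 1−A = 4σT_eq⁴/S.
1−A = 4 × 5.67×10⁻⁸ × (220)⁴ / 1520 = 0.350.

A ≈ 0.65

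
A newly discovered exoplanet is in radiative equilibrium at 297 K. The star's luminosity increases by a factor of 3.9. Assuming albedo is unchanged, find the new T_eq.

T_eq ∝ L^(1/4) · d^(−1/2).
T′ = 297 × 3.9^(1/4) = 417 K.

T_eq ≈ 417 K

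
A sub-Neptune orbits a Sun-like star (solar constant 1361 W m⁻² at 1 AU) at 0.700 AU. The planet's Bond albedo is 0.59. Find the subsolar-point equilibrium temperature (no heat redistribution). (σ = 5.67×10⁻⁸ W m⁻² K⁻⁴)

Flux at 0.700 AU: S = 1361/0.700² = 2780 W m⁻².
At the subsolar point the surface absorbs S(1−A) and emits σT⁴ per unit area — no factor of 4, since only the local patch is in balance.
T = [2780 × 0.41 / 5.67×10⁻⁸]^(1/4) = (2.01×10¹⁰)^(1/4) = 376 K.

T_ss ≈ 376 K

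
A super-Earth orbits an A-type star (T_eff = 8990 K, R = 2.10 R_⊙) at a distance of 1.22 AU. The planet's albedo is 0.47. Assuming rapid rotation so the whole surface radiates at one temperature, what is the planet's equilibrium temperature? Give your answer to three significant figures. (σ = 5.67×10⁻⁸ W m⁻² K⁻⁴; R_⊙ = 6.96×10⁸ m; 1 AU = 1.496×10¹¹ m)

T_eq ≈ 485 K

R_⋆ = 2.10 × 6.96×10⁸ = 1.46×10⁹ m.
d = 1.22 AU = 1.83×10¹¹ m.
L = 4πR_⋆²σT_⋆⁴ = 4π(1.46×10⁹)² × 5.67×10⁻⁸ × (8990)⁴ = 9.94×10²⁷ W.
S = L/(4πd²) = 2.38×10⁴ W m⁻².
Energy balance: absorbed = emitted ⇒ πR²·S(1−A) = 4πR²·σT_eq⁴, so T_eq⁴ = S(1−A)/(4σ).
T_eq = [2.38×10⁴ × 0.53 / (4 × 5.67×10⁻⁸)]^(1/4) = (5.55×10¹⁰)^(1/4) = 485 K.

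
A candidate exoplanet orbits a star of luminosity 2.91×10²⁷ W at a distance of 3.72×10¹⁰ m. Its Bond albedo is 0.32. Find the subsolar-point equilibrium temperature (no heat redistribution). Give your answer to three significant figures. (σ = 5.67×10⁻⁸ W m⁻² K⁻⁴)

Flux: S = L/(4πd²) = 2.91×10²⁷/(4π×(3.72×10¹⁰)²) = 1.67×10⁵ W m⁻².
At the subsolar point the surface absorbs S(1−A) and emits σT⁴ per unit area — no factor of 4, since only the local patch is in balance.
T = [1.67×10⁵ × 0.68 / 5.67×10⁻⁸]^(1/4) = (2.01×10¹²)^(1/4) = 1190 K.

T_ss ≈ 1190 K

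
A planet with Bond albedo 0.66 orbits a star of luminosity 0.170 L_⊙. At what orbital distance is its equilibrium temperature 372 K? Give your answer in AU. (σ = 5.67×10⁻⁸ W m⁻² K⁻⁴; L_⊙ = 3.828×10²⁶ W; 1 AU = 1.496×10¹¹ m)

L = 0.170 × 3.828×10²⁶ = 6.51×10²⁵ W.
From T_eq⁴ = L(1−A)/(16πσd²): d = √[L(1−A)/(16πσT_eq⁴)].
d = √[6.51×10²⁵ × 0.34 / (16π × 5.67×10⁻⁸ × (372)⁴)] = 2.01×10¹⁰ m = 0.135 AU.

d ≈ 0.135 AU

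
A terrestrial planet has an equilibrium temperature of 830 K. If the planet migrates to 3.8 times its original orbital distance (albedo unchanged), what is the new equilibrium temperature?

T_eq ≈ 426 K

T_eq ∝ L^(1/4) · d^(−1/2).
T′ = 830 / 3.8^(1/2) = 426 K.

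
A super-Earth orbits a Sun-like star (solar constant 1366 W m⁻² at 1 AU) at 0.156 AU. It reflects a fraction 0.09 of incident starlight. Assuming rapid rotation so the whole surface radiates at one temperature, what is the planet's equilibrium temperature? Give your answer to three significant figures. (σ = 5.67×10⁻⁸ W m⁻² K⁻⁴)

Flux at 0.156 AU: S = 1366/0.156² = 5.61×10⁴ W m⁻².
Energy balance: absorbed = emitted ⇒ πR²·S(1−A) = 4πR²·σT_eq⁴, so T_eq⁴ = S(1−A)/(4σ).
T_eq = [5.61×10⁴ × 0.91 / (4 × 5.67×10⁻⁸)]^(1/4) = (2.25×10¹¹)^(1/4) = 689 K.

T_eq ≈ 689 K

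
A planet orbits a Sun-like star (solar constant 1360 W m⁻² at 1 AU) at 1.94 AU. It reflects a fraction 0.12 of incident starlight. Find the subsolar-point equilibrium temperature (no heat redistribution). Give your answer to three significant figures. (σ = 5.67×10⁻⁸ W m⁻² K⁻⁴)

Flux at 1.94 AU: S = 1360/1.94² = 361 W m⁻².
At the subsolar point the surface absorbs S(1−A) and emits σT⁴ per unit area — no factor of 4, since only the local patch is in balance.
T = [361 × 0.88 / 5.67×10⁻⁸]^(1/4) = (5.61×10⁹)^(1/4) = 274 K.

T_ss ≈ 274 K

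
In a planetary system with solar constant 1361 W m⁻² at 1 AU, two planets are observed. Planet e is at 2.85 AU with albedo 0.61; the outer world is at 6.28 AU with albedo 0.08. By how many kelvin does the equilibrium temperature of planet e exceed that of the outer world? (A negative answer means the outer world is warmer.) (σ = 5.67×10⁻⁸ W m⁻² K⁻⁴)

T_eq = [S₀(1−A)/(4σd²)]^(1/4), so T ∝ (1−A)^(1/4) / √d.
T₁ = [1361×0.39/(4×5.67×10⁻⁸×2.85²)]^(1/4) = 130.29 K.
T₂ = [1361×0.92/(4×5.67×10⁻⁸×6.28²)]^(1/4) = 108.77 K.

ΔT ≈ 21.5 K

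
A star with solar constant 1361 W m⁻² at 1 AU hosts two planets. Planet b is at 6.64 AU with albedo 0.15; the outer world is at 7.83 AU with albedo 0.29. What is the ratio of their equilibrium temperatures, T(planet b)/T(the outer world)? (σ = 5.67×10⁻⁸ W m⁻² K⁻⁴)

T₁/T₂ ≈ 1.136

T_eq = [S₀(1−A)/(4σd²)]^(1/4), so T ∝ (1−A)^(1/4) / √d.
T₁ = [1361×0.85/(4×5.67×10⁻⁸×6.64²)]^(1/4) = 103.71 K.
T₂ = [1361×0.71/(4×5.67×10⁻⁸×7.83²)]^(1/4) = 91.30 K.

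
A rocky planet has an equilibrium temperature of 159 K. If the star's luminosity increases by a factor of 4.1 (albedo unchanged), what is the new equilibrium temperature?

T_eq ≈ 226 K

T_eq ∝ L^(1/4) · d^(−1/2).
T′ = 159 × 4.1^(1/4) = 226 K.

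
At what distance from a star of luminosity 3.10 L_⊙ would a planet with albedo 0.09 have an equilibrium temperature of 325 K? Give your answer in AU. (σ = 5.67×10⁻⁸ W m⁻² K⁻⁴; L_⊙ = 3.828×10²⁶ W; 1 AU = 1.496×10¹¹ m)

d ≈ 1.23 AU

L = 3.10 × 3.828×10²⁶ = 1.19×10²⁷ W.
From T_eq⁴ = L(1−A)/(16πσd²): d = √[L(1−A)/(16πσT_eq⁴)].
d = √[1.19×10²⁷ × 0.91 / (16π × 5.67×10⁻⁸ × (325)⁴)] = 1.84×10¹¹ m = 1.23 AU.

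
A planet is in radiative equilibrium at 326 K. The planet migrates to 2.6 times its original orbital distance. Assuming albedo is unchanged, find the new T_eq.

T_eq ∝ L^(1/4) · d^(−1/2).
T′ = 326 / 2.6^(1/2) = 202 K.

T_eq ≈ 202 K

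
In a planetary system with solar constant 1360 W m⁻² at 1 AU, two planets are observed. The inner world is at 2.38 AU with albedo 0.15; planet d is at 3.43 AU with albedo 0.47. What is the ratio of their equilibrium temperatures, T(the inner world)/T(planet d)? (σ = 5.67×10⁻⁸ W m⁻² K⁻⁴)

T_eq = [S₀(1−A)/(4σd²)]^(1/4), so T ∝ (1−A)^(1/4) / √d.
T₁ = [1360×0.85/(4×5.67×10⁻⁸×2.38²)]^(1/4) = 173.20 K.
T₂ = [1360×0.53/(4×5.67×10⁻⁸×3.43²)]^(1/4) = 128.20 K.

T₁/T₂ ≈ 1.351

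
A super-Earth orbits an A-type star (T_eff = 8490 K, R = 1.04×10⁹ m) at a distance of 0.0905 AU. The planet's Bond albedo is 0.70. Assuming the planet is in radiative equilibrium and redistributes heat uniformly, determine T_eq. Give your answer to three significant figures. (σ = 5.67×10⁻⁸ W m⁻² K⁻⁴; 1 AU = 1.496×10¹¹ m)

T_eq ≈ 1230 K

d = 0.0905 AU = 1.35×10¹⁰ m.
L = 4πR_⋆²σT_⋆⁴ = 4π(1.04×10⁹)² × 5.67×10⁻⁸ × (8490)⁴ = 4.00×10²⁷ W.
S = L/(4πd²) = 1.74×10⁶ W m⁻².
Energy balance: absorbed = emitted ⇒ πR²·S(1−A) = 4πR²·σT_eq⁴, so T_eq⁴ = S(1−A)/(4σ).
T_eq = [1.74×10⁶ × 0.30 / (4 × 5.67×10⁻⁸)]^(1/4) = (2.30×10¹²)^(1/4) = 1230 K.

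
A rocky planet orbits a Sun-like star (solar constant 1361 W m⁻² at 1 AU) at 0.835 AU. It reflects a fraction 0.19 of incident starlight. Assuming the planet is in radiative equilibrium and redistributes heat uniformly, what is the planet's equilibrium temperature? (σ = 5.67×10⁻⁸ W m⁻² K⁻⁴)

Flux at 0.835 AU: S = 1361/0.835² = 1950 W m⁻².
Energy balance: absorbed = emitted ⇒ πR²·S(1−A) = 4πR²·σT_eq⁴, so T_eq⁴ = S(1−A)/(4σ).
T_eq = [1950 × 0.81 / (4 × 5.67×10⁻⁸)]^(1/4) = (6.97×10⁹)^(1/4) = 289 K.

T_eq ≈ 289 K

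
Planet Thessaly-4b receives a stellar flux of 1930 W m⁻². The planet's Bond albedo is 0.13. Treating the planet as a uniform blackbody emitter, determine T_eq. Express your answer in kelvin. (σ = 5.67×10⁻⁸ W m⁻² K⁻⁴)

Energy balance: absorbed = emitted ⇒ πR²·S(1−A) = 4πR²·σT_eq⁴, so T_eq⁴ = S(1−A)/(4σ).
T_eq = [1930 × 0.87 / (4 × 5.67×10⁻⁸)]^(1/4) = (7.40×10⁹)^(1/4) = 293 K.

T_eq ≈ 293 K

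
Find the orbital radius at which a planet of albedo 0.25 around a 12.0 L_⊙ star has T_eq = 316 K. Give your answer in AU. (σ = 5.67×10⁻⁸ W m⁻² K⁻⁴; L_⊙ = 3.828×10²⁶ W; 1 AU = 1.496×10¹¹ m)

L = 12.0 × 3.828×10²⁶ = 4.59×10²⁷ W.
From T_eq⁴ = L(1−A)/(16πσd²): d = √[L(1−A)/(16πσT_eq⁴)].
d = √[4.59×10²⁷ × 0.75 / (16π × 5.67×10⁻⁸ × (316)⁴)] = 3.48×10¹¹ m = 2.33 AU.

d ≈ 2.33 AU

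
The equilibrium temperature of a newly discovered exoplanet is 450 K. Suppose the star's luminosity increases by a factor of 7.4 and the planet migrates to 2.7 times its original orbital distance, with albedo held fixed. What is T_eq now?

T_eq ≈ 452 K

T_eq ∝ L^(1/4) · d^(−1/2).
T′ = 450 × 7.4^(1/4) / 2.7^(1/2) = 452 K.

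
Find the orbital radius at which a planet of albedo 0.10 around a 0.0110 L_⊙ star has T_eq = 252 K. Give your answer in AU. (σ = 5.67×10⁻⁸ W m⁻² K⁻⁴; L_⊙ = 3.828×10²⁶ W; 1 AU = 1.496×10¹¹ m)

d ≈ 0.121 AU

L = 0.0110 × 3.828×10²⁶ = 4.21×10²⁴ W.
From T_eq⁴ = L(1−A)/(16πσd²): d = √[L(1−A)/(16πσT_eq⁴)].
d = √[4.21×10²⁴ × 0.90 / (16π × 5.67×10⁻⁸ × (252)⁴)] = 1.82×10¹⁰ m = 0.121 AU.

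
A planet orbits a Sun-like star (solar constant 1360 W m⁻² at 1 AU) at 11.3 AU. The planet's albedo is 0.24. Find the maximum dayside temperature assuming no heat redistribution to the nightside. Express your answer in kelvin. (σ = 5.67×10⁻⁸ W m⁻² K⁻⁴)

T_ss ≈ 109 K

Flux at 11.3 AU: S = 1360/11.3² = 10.7 W m⁻².
With no redistribution each surface element balances locally: S(1−A) = σT⁴.
T = [10.7 × 0.76 / 5.67×10⁻⁸]^(1/4) = (1.43×10⁸)^(1/4) = 109 K.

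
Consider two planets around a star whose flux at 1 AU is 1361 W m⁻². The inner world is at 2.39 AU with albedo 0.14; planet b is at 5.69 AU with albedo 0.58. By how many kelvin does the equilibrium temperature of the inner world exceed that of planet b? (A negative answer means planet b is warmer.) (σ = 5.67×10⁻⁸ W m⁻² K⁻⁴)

T_eq = [S₀(1−A)/(4σd²)]^(1/4), so T ∝ (1−A)^(1/4) / √d.
T₁ = [1361×0.86/(4×5.67×10⁻⁸×2.39²)]^(1/4) = 173.37 K.
T₂ = [1361×0.42/(4×5.67×10⁻⁸×5.69²)]^(1/4) = 93.93 K.

ΔT ≈ 79.4 K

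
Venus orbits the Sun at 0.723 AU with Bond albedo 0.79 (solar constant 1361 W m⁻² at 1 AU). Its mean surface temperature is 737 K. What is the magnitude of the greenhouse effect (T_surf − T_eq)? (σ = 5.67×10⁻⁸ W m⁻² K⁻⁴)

S = 1361/0.723² = 2604 W m⁻².
T_eq = [S(1−A)/(4σ)]^(1/4) = [2604×0.21/(4×5.67×10⁻⁸)]^(1/4) = 221.6 K.
ΔT = T_surf − T_eq = 737 − 221.6.

ΔT ≈ 515.4 K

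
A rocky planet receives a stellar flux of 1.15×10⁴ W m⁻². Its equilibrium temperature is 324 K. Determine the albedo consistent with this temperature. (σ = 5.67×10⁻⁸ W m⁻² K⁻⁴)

From T_eq⁴ = S(1−A)/(4σ): 1−A = 4σT_eq⁴/S.
1−A = 4 × 5.67×10⁻⁸ × (324)⁴ / 1.15×10⁴ = 0.217.

A ≈ 0.78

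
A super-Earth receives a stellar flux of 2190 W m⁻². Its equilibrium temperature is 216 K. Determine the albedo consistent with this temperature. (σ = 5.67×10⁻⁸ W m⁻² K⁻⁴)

From T_eq⁴ = S(1−A)/(4σ): 1−A = 4σT_eq⁴/S.
1−A = 4 × 5.67×10⁻⁸ × (216)⁴ / 2190 = 0.225.

A ≈ 0.77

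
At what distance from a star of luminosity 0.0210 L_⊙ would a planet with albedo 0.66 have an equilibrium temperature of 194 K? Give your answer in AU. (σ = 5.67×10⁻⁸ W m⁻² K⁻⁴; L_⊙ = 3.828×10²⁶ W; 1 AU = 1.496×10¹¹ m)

L = 0.0210 × 3.828×10²⁶ = 8.04×10²⁴ W.
From T_eq⁴ = L(1−A)/(16πσd²): d = √[L(1−A)/(16πσT_eq⁴)].
d = √[8.04×10²⁴ × 0.34 / (16π × 5.67×10⁻⁸ × (194)⁴)] = 2.60×10¹⁰ m = 0.174 AU.

d ≈ 0.174 AU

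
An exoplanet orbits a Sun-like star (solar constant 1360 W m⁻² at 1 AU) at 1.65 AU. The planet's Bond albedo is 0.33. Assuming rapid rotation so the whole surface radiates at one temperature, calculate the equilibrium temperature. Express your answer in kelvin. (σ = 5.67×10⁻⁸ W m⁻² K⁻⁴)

T_eq ≈ 196 K

Flux at 1.65 AU: S = 1360/1.65² = 500 W m⁻².
Energy balance: absorbed = emitted ⇒ πR²·S(1−A) = 4πR²·σT_eq⁴, so T_eq⁴ = S(1−A)/(4σ).
T_eq = [500 × 0.67 / (4 × 5.67×10⁻⁸)]^(1/4) = (1.48×10⁹)^(1/4) = 196 K.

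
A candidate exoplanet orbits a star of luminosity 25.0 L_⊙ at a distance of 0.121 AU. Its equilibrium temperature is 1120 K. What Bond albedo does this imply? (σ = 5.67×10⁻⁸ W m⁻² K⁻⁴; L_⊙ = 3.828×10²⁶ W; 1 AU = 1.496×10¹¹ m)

A ≈ 0.85

d = 0.121 AU = 1.81×10¹⁰ m.
L = 25.0 × 3.828×10²⁶ = 9.57×10²⁷ W.
Flux: S = L/(4πd²) = 9.57×10²⁷/(4π×(1.81×10¹⁰)²) = 2.32×10⁶ W m⁻².
From T_eq⁴ = S(1−A)/(4σ): 1−A = 4σT_eq⁴/S.
1−A = 4 × 5.67×10⁻⁸ × (1120)⁴ / 2.32×10⁶ = 0.154.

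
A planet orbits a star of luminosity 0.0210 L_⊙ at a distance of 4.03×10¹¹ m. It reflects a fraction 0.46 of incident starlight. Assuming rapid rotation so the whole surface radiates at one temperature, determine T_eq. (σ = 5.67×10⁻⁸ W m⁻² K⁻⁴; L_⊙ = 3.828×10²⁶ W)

T_eq ≈ 55.3 K

L = 0.0210 × 3.828×10²⁶ = 8.04×10²⁴ W.
Flux: S = L/(4πd²) = 8.04×10²⁴/(4π×(4.03×10¹¹)²) = 3.94 W m⁻².
Energy balance: absorbed = emitted ⇒ πR²·S(1−A) = 4πR²·σT_eq⁴, so T_eq⁴ = S(1−A)/(4σ).
T_eq = [3.94 × 0.54 / (4 × 5.67×10⁻⁸)]^(1/4) = (9.38×10⁶)^(1/4) = 55.3 K.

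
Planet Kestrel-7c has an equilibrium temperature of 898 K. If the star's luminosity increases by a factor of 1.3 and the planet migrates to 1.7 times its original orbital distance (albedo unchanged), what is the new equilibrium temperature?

T_eq ∝ L^(1/4) · d^(−1/2).
T′ = 898 × 1.3^(1/4) / 1.7^(1/2) = 735 K.

T_eq ≈ 735 K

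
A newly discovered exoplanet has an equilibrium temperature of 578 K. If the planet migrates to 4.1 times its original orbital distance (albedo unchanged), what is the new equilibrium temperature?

T_eq ∝ L^(1/4) · d^(−1/2).
T′ = 578 / 4.1^(1/2) = 285 K.

T_eq ≈ 285 K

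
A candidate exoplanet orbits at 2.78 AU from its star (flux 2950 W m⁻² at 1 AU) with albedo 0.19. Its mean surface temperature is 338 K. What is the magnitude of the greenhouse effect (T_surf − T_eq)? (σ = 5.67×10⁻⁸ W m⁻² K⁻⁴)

S = 2950/2.78² = 381.7 W m⁻².
T_eq = [S(1−A)/(4σ)]^(1/4) = [381.7×0.81/(4×5.67×10⁻⁸)]^(1/4) = 192.2 K.
ΔT = T_surf − T_eq = 338 − 192.2.

ΔT ≈ 145.8 K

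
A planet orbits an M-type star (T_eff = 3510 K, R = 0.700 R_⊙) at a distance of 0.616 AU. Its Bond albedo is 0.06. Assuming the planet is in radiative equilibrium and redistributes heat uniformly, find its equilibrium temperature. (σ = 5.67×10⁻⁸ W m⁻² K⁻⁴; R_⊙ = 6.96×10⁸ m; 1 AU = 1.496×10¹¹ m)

T_eq ≈ 178 K

R_⋆ = 0.700 × 6.96×10⁸ = 4.87×10⁸ m.
d = 0.616 AU = 9.22×10¹⁰ m.
L = 4πR_⋆²σT_⋆⁴ = 4π(4.87×10⁸)² × 5.67×10⁻⁸ × (3510)⁴ = 2.57×10²⁵ W.
S = L/(4πd²) = 241 W m⁻².
Energy balance: absorbed = emitted ⇒ πR²·S(1−A) = 4πR²·σT_eq⁴, so T_eq⁴ = S(1−A)/(4σ).
T_eq = [241 × 0.94 / (4 × 5.67×10⁻⁸)]^(1/4) = (9.97×10⁸)^(1/4) = 178 K.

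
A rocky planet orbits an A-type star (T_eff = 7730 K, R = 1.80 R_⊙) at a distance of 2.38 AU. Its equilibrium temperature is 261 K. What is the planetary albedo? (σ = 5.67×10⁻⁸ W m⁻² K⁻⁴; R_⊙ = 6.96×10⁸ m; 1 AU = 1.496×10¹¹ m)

A ≈ 0.58

R_⋆ = 1.80 × 6.96×10⁸ = 1.25×10⁹ m.
d = 2.38 AU = 3.56×10¹¹ m.
L = 4πR_⋆²σT_⋆⁴ = 4π(1.25×10⁹)² × 5.67×10⁻⁸ × (7730)⁴ = 3.99×10²⁷ W.
S = L/(4πd²) = 2510 W m⁻².
From T_eq⁴ = S(1−A)/(4σ): 1−A = 4σT_eq⁴/S.
1−A = 4 × 5.67×10⁻⁸ × (261)⁴ / 2510 = 0.420.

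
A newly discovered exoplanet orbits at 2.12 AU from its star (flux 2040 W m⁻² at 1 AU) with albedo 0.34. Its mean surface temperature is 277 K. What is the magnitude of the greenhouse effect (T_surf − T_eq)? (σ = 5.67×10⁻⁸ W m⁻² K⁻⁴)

S = 2040/2.12² = 453.9 W m⁻².
T_eq = [S(1−A)/(4σ)]^(1/4) = [453.9×0.66/(4×5.67×10⁻⁸)]^(1/4) = 190.6 K.
ΔT = T_surf − T_eq = 277 − 190.6.

ΔT ≈ 86.4 K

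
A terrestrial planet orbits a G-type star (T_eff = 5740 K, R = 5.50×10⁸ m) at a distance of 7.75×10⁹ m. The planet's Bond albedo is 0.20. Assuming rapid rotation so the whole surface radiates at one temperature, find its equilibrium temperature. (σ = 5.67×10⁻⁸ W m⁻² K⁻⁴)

T_eq ≈ 1020 K

L = 4πR_⋆²σT_⋆⁴ = 4π(5.50×10⁸)² × 5.67×10⁻⁸ × (5740)⁴ = 2.34×10²⁶ W.
S = L/(4πd²) = 3.10×10⁵ W m⁻².
Energy balance: absorbed = emitted ⇒ πR²·S(1−A) = 4πR²·σT_eq⁴, so T_eq⁴ = S(1−A)/(4σ).
T_eq = [3.10×10⁵ × 0.80 / (4 × 5.67×10⁻⁸)]^(1/4) = (1.09×10¹²)^(1/4) = 1020 K.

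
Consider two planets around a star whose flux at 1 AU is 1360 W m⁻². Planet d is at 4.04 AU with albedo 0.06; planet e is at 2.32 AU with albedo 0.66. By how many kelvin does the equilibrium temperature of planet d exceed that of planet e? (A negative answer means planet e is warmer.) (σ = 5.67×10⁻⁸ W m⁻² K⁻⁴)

T_eq = [S₀(1−A)/(4σd²)]^(1/4), so T ∝ (1−A)^(1/4) / √d.
T₁ = [1360×0.94/(4×5.67×10⁻⁸×4.04²)]^(1/4) = 136.32 K.
T₂ = [1360×0.34/(4×5.67×10⁻⁸×2.32²)]^(1/4) = 139.51 K.

ΔT ≈ -3.2 K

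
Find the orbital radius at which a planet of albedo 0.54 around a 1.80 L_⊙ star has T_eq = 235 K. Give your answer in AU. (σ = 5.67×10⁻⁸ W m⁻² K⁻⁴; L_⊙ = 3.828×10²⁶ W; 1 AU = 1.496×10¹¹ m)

L = 1.80 × 3.828×10²⁶ = 6.89×10²⁶ W.
From T_eq⁴ = L(1−A)/(16πσd²): d = √[L(1−A)/(16πσT_eq⁴)].
d = √[6.89×10²⁶ × 0.46 / (16π × 5.67×10⁻⁸ × (235)⁴)] = 1.91×10¹¹ m = 1.28 AU.

d ≈ 1.28 AU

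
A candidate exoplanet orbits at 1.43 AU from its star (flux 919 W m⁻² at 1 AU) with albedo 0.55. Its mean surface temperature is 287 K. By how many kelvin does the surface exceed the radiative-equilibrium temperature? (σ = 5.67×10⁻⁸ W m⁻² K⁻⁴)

ΔT ≈ 114.2 K

S = 919/1.43² = 449.4 W m⁻².
T_eq = [S(1−A)/(4σ)]^(1/4) = [449.4×0.45/(4×5.67×10⁻⁸)]^(1/4) = 172.8 K.
ΔT = T_surf − T_eq = 287 − 172.8.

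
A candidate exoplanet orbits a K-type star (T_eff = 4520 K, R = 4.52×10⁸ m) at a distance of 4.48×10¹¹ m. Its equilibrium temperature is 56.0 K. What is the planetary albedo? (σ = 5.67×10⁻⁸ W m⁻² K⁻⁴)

L = 4πR_⋆²σT_⋆⁴ = 4π(4.52×10⁸)² × 5.67×10⁻⁸ × (4520)⁴ = 6.08×10²⁵ W.
S = L/(4πd²) = 24.1 W m⁻².
From T_eq⁴ = S(1−A)/(4σ): 1−A = 4σT_eq⁴/S.
1−A = 4 × 5.67×10⁻⁸ × (56.0)⁴ / 24.1 = 0.093.

A ≈ 0.91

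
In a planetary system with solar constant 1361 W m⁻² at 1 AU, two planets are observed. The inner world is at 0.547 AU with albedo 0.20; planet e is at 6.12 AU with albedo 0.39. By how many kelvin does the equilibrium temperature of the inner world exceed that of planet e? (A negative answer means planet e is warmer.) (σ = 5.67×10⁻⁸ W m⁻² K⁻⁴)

ΔT ≈ 256.5 K

T_eq = [S₀(1−A)/(4σd²)]^(1/4), so T ∝ (1−A)^(1/4) / √d.
T₁ = [1361×0.80/(4×5.67×10⁻⁸×0.547²)]^(1/4) = 355.90 K.
T₂ = [1361×0.61/(4×5.67×10⁻⁸×6.12²)]^(1/4) = 99.43 K.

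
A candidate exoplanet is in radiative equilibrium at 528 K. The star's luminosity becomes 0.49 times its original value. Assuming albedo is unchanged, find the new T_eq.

T_eq ∝ L^(1/4) · d^(−1/2).
T′ = 528 × 0.49^(1/4) = 442 K.

T_eq ≈ 442 K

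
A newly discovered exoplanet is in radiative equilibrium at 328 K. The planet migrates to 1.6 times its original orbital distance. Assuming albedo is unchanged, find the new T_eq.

T_eq ≈ 259 K

T_eq ∝ L^(1/4) · d^(−1/2).
T′ = 328 / 1.6^(1/2) = 259 K.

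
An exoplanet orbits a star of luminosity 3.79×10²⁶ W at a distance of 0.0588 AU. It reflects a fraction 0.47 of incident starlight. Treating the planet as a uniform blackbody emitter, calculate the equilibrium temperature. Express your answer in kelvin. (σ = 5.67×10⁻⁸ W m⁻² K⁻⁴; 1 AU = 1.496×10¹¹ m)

T_eq ≈ 977 K

d = 0.0588 AU = 8.80×10⁹ m.
Flux: S = L/(4πd²) = 3.79×10²⁶/(4π×(8.80×10⁹)²) = 3.90×10⁵ W m⁻².
Energy balance: absorbed = emitted ⇒ πR²·S(1−A) = 4πR²·σT_eq⁴, so T_eq⁴ = S(1−A)/(4σ).
T_eq = [3.90×10⁵ × 0.53 / (4 × 5.67×10⁻⁸)]^(1/4) = (9.11×10¹¹)^(1/4) = 977 K.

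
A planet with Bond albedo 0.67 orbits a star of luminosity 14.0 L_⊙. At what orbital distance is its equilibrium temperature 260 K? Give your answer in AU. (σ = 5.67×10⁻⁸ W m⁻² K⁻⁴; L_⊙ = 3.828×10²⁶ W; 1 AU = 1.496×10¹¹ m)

L = 14.0 × 3.828×10²⁶ = 5.36×10²⁷ W.
From T_eq⁴ = L(1−A)/(16πσd²): d = √[L(1−A)/(16πσT_eq⁴)].
d = √[5.36×10²⁷ × 0.33 / (16π × 5.67×10⁻⁸ × (260)⁴)] = 3.68×10¹¹ m = 2.46 AU.

d ≈ 2.46 AU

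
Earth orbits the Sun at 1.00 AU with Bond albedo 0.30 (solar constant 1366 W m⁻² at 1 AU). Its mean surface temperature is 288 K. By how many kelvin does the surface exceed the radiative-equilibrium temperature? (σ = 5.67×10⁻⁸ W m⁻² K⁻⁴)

ΔT ≈ 33.2 K

S = 1366/1.00² = 1366 W m⁻².
T_eq = [S(1−A)/(4σ)]^(1/4) = [1366×0.70/(4×5.67×10⁻⁸)]^(1/4) = 254.8 K.
ΔT = T_surf − T_eq = 288 − 254.8.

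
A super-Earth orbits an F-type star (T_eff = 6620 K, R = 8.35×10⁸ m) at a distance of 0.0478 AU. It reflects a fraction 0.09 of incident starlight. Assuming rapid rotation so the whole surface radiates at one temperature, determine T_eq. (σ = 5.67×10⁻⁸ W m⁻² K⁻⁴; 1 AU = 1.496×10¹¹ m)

T_eq ≈ 1560 K

d = 0.0478 AU = 7.15×10⁹ m.
L = 4πR_⋆²σT_⋆⁴ = 4π(8.35×10⁸)² × 5.67×10⁻⁸ × (6620)⁴ = 9.54×10²⁶ W.
S = L/(4πd²) = 1.48×10⁶ W m⁻².
Energy balance: absorbed = emitted ⇒ πR²·S(1−A) = 4πR²·σT_eq⁴, so T_eq⁴ = S(1−A)/(4σ).
T_eq = [1.48×10⁶ × 0.91 / (4 × 5.67×10⁻⁸)]^(1/4) = (5.96×10¹²)^(1/4) = 1560 K.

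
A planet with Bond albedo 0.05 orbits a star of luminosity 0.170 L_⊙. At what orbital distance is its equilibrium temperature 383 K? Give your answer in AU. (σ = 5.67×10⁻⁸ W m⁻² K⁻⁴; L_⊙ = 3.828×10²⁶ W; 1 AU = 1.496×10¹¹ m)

L = 0.170 × 3.828×10²⁶ = 6.51×10²⁵ W.
From T_eq⁴ = L(1−A)/(16πσd²): d = √[L(1−A)/(16πσT_eq⁴)].
d = √[6.51×10²⁵ × 0.95 / (16π × 5.67×10⁻⁸ × (383)⁴)] = 3.18×10¹⁰ m = 0.212 AU.

d ≈ 0.212 AU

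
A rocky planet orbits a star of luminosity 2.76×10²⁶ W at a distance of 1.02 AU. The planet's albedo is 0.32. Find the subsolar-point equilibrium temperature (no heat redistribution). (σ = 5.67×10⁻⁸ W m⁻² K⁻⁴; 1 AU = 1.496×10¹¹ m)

d = 1.02 AU = 1.53×10¹¹ m.
Flux: S = L/(4πd²) = 2.76×10²⁶/(4π×(1.53×10¹¹)²) = 943 W m⁻².
At the subsolar point the surface absorbs S(1−A) and emits σT⁴ per unit area — no factor of 4, since only the local patch is in balance.
T = [943 × 0.68 / 5.67×10⁻⁸]^(1/4) = (1.13×10¹⁰)^(1/4) = 326 K.

T_ss ≈ 326 K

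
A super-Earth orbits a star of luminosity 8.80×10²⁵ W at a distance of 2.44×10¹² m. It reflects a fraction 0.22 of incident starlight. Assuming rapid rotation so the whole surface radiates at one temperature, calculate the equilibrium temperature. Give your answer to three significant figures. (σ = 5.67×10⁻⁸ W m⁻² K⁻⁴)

Flux: S = L/(4πd²) = 8.80×10²⁵/(4π×(2.44×10¹²)²) = 1.18 W m⁻².
Energy balance: absorbed = emitted ⇒ πR²·S(1−A) = 4πR²·σT_eq⁴, so T_eq⁴ = S(1−A)/(4σ).
T_eq = [1.18 × 0.78 / (4 × 5.67×10⁻⁸)]^(1/4) = (4.05×10⁶)^(1/4) = 44.8 K.

T_eq ≈ 44.8 K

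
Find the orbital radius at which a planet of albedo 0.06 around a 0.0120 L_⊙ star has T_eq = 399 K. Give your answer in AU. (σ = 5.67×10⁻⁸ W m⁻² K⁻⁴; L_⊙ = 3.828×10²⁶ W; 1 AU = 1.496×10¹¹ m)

L = 0.0120 × 3.828×10²⁶ = 4.59×10²⁴ W.
From T_eq⁴ = L(1−A)/(16πσd²): d = √[L(1−A)/(16πσT_eq⁴)].
d = √[4.59×10²⁴ × 0.94 / (16π × 5.67×10⁻⁸ × (399)⁴)] = 7.73×10⁹ m = 0.0517 AU.

d ≈ 0.0517 AU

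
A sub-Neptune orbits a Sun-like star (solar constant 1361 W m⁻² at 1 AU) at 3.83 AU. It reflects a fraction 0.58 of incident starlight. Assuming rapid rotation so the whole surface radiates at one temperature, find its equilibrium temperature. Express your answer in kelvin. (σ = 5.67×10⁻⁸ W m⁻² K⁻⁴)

Flux at 3.83 AU: S = 1361/3.83² = 92.8 W m⁻².
Energy balance: absorbed = emitted ⇒ πR²·S(1−A) = 4πR²·σT_eq⁴, so T_eq⁴ = S(1−A)/(4σ).
T_eq = [92.8 × 0.42 / (4 × 5.67×10⁻⁸)]^(1/4) = (1.72×10⁸)^(1/4) = 114 K.

T_eq ≈ 114 K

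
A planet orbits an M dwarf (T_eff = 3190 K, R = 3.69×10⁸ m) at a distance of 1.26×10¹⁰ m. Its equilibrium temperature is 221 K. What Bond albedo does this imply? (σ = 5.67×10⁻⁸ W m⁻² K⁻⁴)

A ≈ 0.89

L = 4πR_⋆²σT_⋆⁴ = 4π(3.69×10⁸)² × 5.67×10⁻⁸ × (3190)⁴ = 1.00×10²⁵ W.
S = L/(4πd²) = 5040 W m⁻².
From T_eq⁴ = S(1−A)/(4σ): 1−A = 4σT_eq⁴/S.
1−A = 4 × 5.67×10⁻⁸ × (221)⁴ / 5040 = 0.107.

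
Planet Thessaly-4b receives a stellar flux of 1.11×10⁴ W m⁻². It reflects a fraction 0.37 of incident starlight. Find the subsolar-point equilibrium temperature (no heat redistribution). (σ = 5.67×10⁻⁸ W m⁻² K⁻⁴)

At the subsolar point the surface absorbs S(1−A) and emits σT⁴ per unit area — no factor of 4, since only the local patch is in balance.
T = [1.11×10⁴ × 0.63 / 5.67×10⁻⁸]^(1/4) = (1.23×10¹¹)^(1/4) = 593 K.

T_ss ≈ 593 K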